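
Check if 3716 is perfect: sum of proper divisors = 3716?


Proper divisors of 3716: 1, 2, 4, 929, 1858
Sum = 1 + 2 + 4 + 929 + 1858 = 2794

No, 3716 is not perfect (2794 ≠ 3716)


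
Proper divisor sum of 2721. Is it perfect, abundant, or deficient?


Proper divisors: 1, 3, 907
Sum = 1 + 3 + 907 = 911
911 < 2721 → deficient

s(2721) = 911 (deficient)


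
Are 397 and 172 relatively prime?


Euclidean algorithm:
397 = 2 * 172 + 53
172 = 3 * 53 + 13
53 = 4 * 13 + 1
13 = 13 * 1 + 0
GCD(397, 172) = 1

Yes, coprime (GCD = 1)


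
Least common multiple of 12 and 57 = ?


GCD(12, 57) = 3
LCM = 12*57/3 = 684/3 = 228

LCM = 228


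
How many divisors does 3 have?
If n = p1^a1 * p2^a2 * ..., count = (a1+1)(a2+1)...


3 = 3^1
d(3) = (1+1) = 2

2 divisors


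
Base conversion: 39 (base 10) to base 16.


39 (base 10) = 39 (decimal)
39 (decimal) = 27 (base 16)


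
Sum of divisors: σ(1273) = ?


Divisors of 1273: 1, 19, 67, 1273
Sum = 1 + 19 + 67 + 1273 = 1360

σ(1273) = 1360


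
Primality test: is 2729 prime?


Check divisors up to sqrt(2729) = 52.2398
No divisors found.
2729 is prime.

Yes, 2729 is prime


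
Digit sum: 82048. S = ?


8 + 2 + 0 + 4 + 8 = 22


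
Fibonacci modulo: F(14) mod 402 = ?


F(k) mod 402 for k=1..14:
1, 1, 2, 3, 5, 8, 13, 21, 34, 55, 89, 144, 233, 377
F(14) mod 402 = 377


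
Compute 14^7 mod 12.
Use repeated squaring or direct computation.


14^1 mod 12 = 2
14^2 mod 12 = 4
14^3 mod 12 = 8
14^4 mod 12 = 4
14^5 mod 12 = 8
14^6 mod 12 = 4
14^7 mod 12 = 8


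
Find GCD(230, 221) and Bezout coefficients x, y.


Tabular extended Euclidean (each row: r = 230*s + 221*t):
r=230, s=1, t=0
r=221, s=0, t=1
q=1: r=9, s=1, t=-1   [230*(1) + 221*(-1) = 9]
q=24: r=5, s=-24, t=25   [230*(-24) + 221*(25) = 5]
q=1: r=4, s=25, t=-26   [230*(25) + 221*(-26) = 4]
q=1: r=1, s=-49, t=51   [230*(-49) + 221*(51) = 1]
q=4: r=0, s=221, t=-230   [230*(221) + 221*(-230) = 0]
GCD = 1; from the row with r=1: x=-49, y=51
Check: 230*(-49) + 221*(51) = -11270 + 11271 = 1

GCD = 1, x = -49, y = 51


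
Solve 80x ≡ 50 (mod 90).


GCD(80, 90) = 10 divides 50
Divide: 8x ≡ 5 (mod 9)
x ≡ 4 (mod 9)


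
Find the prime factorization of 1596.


1596 / 2 = 798
798 / 2 = 399
399 / 3 = 133
133 / 7 = 19
19 / 19 = 1
1596 = 2^2 × 3 × 7 × 19


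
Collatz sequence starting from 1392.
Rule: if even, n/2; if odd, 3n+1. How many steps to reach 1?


1392 → 696 → 348 → 174 → 87 → 262 → 131 → 394 → 197 → 592 → 296 → 148 → 74 → 37 → 112 → 56 → 28 → 14 → 7 → 22 → 11 → 34 → 17 → 52 → 26 → 13 → 40 → 20 → 10 → 5 → 16 → 8 → 4 → 2 → 1
Total steps = 34

34 steps


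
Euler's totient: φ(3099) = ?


3099 = 3 × 1033
Prime factors: 3, 1033
φ(3099) = 3099 × (1-1/3) × (1-1/1033)
= 3099 × 2/3 × 1032/1033 = 2064

φ(3099) = 2064


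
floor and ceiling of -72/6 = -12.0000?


-72/6 = -12.0000
floor = -12
ceil = -12

floor = -12, ceil = -12


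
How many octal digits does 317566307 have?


317566307 in base 8 = 2273326543
Number of digits = 10

10 digits (base 8)


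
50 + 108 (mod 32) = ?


50 + 108 = 158
158 mod 32 = 30


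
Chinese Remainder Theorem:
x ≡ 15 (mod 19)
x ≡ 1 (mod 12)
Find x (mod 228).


M = 19*12 = 228
M1 = M/19 = 12, M2 = M/12 = 19
M1^(-1) mod 19 = 8, M2^(-1) mod 12 = 7
x = 15*12*8 + 1*19*7 = 1573
1573 mod 228 = 205
Check: 205 mod 19 = 15 ✓, 205 mod 12 = 1 ✓

x ≡ 205 (mod 228)


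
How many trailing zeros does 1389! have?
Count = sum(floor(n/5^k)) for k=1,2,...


floor(1389/5) = 277
floor(1389/25) = 55
floor(1389/125) = 11
floor(1389/625) = 2
Total = 345

345 trailing zeros


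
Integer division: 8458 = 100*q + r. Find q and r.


8458 = 100 * 84 + 58
Check: 8400 + 58 = 8458

q = 84, r = 58


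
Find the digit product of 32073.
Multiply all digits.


3 × 2 × 0 × 7 × 3 = 0


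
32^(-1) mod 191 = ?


Use the extended Euclidean algorithm on (191, 32); each row r = 191*s + 32*t:
r=191, s=1, t=0
r=32, s=0, t=1
q=5: r=31, s=1, t=-5   [191*(1) + 32*(-5) = 31]
q=1: r=1, s=-1, t=6   [191*(-1) + 32*(6) = 1]
q=31: r=0, s=32, t=-191   [191*(32) + 32*(-191) = 0]
GCD = 1 with t = 6, so 32*(6) ≡ 1 (mod 191)
Inverse = 6 mod 191 = 6
Check: 32 * 6 = 192 ≡ 1 (mod 191)

32^(-1) ≡ 6 (mod 191)


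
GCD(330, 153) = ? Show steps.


330 = 2 * 153 + 24
153 = 6 * 24 + 9
24 = 2 * 9 + 6
9 = 1 * 6 + 3
6 = 2 * 3 + 0
GCD = 3


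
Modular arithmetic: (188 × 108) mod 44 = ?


188 × 108 = 20304
20304 mod 44 = 20


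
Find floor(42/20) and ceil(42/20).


42/20 = 2.1000
floor = 2
ceil = 3

floor = 2, ceil = 3


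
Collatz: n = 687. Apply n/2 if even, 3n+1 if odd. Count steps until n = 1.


687 → 2062 → 1031 → 3094 → 1547 → 4642 → 2321 → 6964 → 3482 → 1741 → 5224 → 2612 → 1306 → 653 → 1960 → 980 → 490 → 245 → 736 → 368 → 184 → 92 → 46 → 23 → 70 → 35 → 106 → 53 → 160 → 80 → 40 → 20 → 10 → 5 → 16 → 8 → 4 → 2 → 1
Total steps = 38

38 steps


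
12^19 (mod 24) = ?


12^1 mod 24 = 12
12^2 mod 24 = 0
12^3 mod 24 = 0
12^4 mod 24 = 0
12^5 mod 24 = 0
12^6 mod 24 = 0
12^7 mod 24 = 0
12^8 mod 24 = 0
12^9 mod 24 = 0
12^10 mod 24 = 0
12^11 mod 24 = 0
12^12 mod 24 = 0
12^13 mod 24 = 0
12^14 mod 24 = 0
12^15 mod 24 = 0
12^16 mod 24 = 0
12^17 mod 24 = 0
12^18 mod 24 = 0
12^19 mod 24 = 0


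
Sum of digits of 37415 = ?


3 + 7 + 4 + 1 + 5 = 20


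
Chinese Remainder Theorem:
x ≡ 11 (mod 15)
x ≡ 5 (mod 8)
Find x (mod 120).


M = 15*8 = 120
M1 = M/15 = 8, M2 = M/8 = 15
M1^(-1) mod 15 = 2, M2^(-1) mod 8 = 7
x = 11*8*2 + 5*15*7 = 701
701 mod 120 = 101
Check: 101 mod 15 = 11 ✓, 101 mod 8 = 5 ✓

x ≡ 101 (mod 120)


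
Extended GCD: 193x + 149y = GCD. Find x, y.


Tabular extended Euclidean (each row: r = 193*s + 149*t):
r=193, s=1, t=0
r=149, s=0, t=1
q=1: r=44, s=1, t=-1   [193*(1) + 149*(-1) = 44]
q=3: r=17, s=-3, t=4   [193*(-3) + 149*(4) = 17]
q=2: r=10, s=7, t=-9   [193*(7) + 149*(-9) = 10]
q=1: r=7, s=-10, t=13   [193*(-10) + 149*(13) = 7]
q=1: r=3, s=17, t=-22   [193*(17) + 149*(-22) = 3]
q=2: r=1, s=-44, t=57   [193*(-44) + 149*(57) = 1]
q=3: r=0, s=149, t=-193   [193*(149) + 149*(-193) = 0]
GCD = 1; from the row with r=1: x=-44, y=57
Check: 193*(-44) + 149*(57) = -8492 + 8493 = 1

GCD = 1, x = -44, y = 57


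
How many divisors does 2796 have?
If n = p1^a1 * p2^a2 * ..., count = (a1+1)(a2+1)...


2796 = 2^2 × 3^1 × 233^1
d(2796) = (2+1) × (1+1) × (1+1) = 12

12 divisors


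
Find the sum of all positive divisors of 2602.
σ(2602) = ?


Divisors of 2602: 1, 2, 1301, 2602
Sum = 1 + 2 + 1301 + 2602 = 3906

σ(2602) = 3906


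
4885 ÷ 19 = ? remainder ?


4885 = 19 * 257 + 2
Check: 4883 + 2 = 4885

q = 257, r = 2


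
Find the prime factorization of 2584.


2584 / 2 = 1292
1292 / 2 = 646
646 / 2 = 323
323 / 17 = 19
19 / 19 = 1
2584 = 2^3 × 17 × 19


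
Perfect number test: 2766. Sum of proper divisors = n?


Proper divisors of 2766: 1, 2, 3, 6, 461, 922, 1383
Sum = 1 + 2 + 3 + 6 + 461 + 922 + 1383 = 2778

No, 2766 is not perfect (2778 ≠ 2766)


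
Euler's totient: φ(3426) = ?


3426 = 2 × 3 × 571
Prime factors: 2, 3, 571
φ(3426) = 3426 × (1-1/2) × (1-1/3) × (1-1/571)
= 3426 × 1/2 × 2/3 × 570/571 = 1140

φ(3426) = 1140


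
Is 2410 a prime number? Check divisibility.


2410 / 2 = 1205 (exact division)
2410 is NOT prime.

No, 2410 is not prime


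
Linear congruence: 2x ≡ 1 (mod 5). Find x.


GCD(2, 5) = 1, unique solution
a^(-1) mod 5 = 3
x = 3 * 1 mod 5 = 3

x ≡ 3 (mod 5)


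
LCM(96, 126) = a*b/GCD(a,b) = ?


GCD(96, 126) = 6
LCM = 96*126/6 = 12096/6 = 2016

LCM = 2016


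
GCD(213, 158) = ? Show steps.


213 = 1 * 158 + 55
158 = 2 * 55 + 48
55 = 1 * 48 + 7
48 = 6 * 7 + 6
7 = 1 * 6 + 1
6 = 6 * 1 + 0
GCD = 1


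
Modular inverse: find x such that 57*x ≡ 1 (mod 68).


Use the extended Euclidean algorithm on (68, 57); each row r = 68*s + 57*t:
r=68, s=1, t=0
r=57, s=0, t=1
q=1: r=11, s=1, t=-1   [68*(1) + 57*(-1) = 11]
q=5: r=2, s=-5, t=6   [68*(-5) + 57*(6) = 2]
q=5: r=1, s=26, t=-31   [68*(26) + 57*(-31) = 1]
q=2: r=0, s=-57, t=68   [68*(-57) + 57*(68) = 0]
GCD = 1 with t = -31, so 57*(-31) ≡ 1 (mod 68)
Inverse = -31 mod 68 = 37
Check: 57 * 37 = 2109 ≡ 1 (mod 68)

57^(-1) ≡ 37 (mod 68)


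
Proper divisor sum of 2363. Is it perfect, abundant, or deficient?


Proper divisors: 1, 17, 139
Sum = 1 + 17 + 139 = 157
157 < 2363 → deficient

s(2363) = 157 (deficient)


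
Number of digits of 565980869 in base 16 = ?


565980869 in base 16 = 21BC2EC5
Number of digits = 8

8 digits (base 16)


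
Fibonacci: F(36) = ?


Sequence: 1, 1, 2, 3, 5, 8, 13, 21, 34, 55, 89, 144, 233, 377, 610, 987, 1597, 2584, 4181, 6765, 10946, 17711, 28657, 46368, 75025, 121393, 196418, 317811, 514229, 832040, 1346269, 2178309, 3524578, 5702887, 9227465, 14930352
F(36) = 14930352


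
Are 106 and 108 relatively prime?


Euclidean algorithm:
108 = 1 * 106 + 2
106 = 53 * 2 + 0
GCD(106, 108) = 2

No, not coprime (GCD = 2)


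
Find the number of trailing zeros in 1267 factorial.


floor(1267/5) = 253
floor(1267/25) = 50
floor(1267/125) = 10
floor(1267/625) = 2
Total = 315

315 trailing zeros


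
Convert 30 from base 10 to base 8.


30 (base 10) = 30 (decimal)
30 (decimal) = 36 (base 8)


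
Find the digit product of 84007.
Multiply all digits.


8 × 4 × 0 × 0 × 7 = 0


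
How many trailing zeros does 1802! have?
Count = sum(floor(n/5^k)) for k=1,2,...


floor(1802/5) = 360
floor(1802/25) = 72
floor(1802/125) = 14
floor(1802/625) = 2
Total = 448

448 trailing zeros


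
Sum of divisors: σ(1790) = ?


Divisors of 1790: 1, 2, 5, 10, 179, 358, 895, 1790
Sum = 1 + 2 + 5 + 10 + 179 + 358 + 895 + 1790 = 3240

σ(1790) = 3240


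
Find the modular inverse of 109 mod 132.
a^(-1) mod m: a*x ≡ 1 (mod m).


Use the extended Euclidean algorithm on (132, 109); each row r = 132*s + 109*t:
r=132, s=1, t=0
r=109, s=0, t=1
q=1: r=23, s=1, t=-1   [132*(1) + 109*(-1) = 23]
q=4: r=17, s=-4, t=5   [132*(-4) + 109*(5) = 17]
q=1: r=6, s=5, t=-6   [132*(5) + 109*(-6) = 6]
q=2: r=5, s=-14, t=17   [132*(-14) + 109*(17) = 5]
q=1: r=1, s=19, t=-23   [132*(19) + 109*(-23) = 1]
q=5: r=0, s=-109, t=132   [132*(-109) + 109*(132) = 0]
GCD = 1 with t = -23, so 109*(-23) ≡ 1 (mod 132)
Inverse = -23 mod 132 = 109
Check: 109 * 109 = 11881 ≡ 1 (mod 132)

109^(-1) ≡ 109 (mod 132)


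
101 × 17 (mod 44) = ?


101 × 17 = 1717
1717 mod 44 = 1


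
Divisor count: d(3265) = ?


3265 = 5^1 × 653^1
d(3265) = (1+1) × (1+1) = 4

4 divisors


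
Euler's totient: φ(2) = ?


2 = 2
Prime factors: 2
φ(2) = 2 × (1-1/2)
= 2 × 1/2 = 1

φ(2) = 1


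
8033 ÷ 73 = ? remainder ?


8033 = 73 * 110 + 3
Check: 8030 + 3 = 8033

q = 110, r = 3


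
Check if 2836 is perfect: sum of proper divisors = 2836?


Proper divisors of 2836: 1, 2, 4, 709, 1418
Sum = 1 + 2 + 4 + 709 + 1418 = 2134

No, 2836 is not perfect (2134 ≠ 2836)


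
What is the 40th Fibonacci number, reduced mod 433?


F(k) mod 433 for k=1..40:
1, 1, 2, 3, 5, 8, 13, 21, 34, 55, 89, 144, 233, 377, 177, 121, 298, 419, 284, 270, 121, 391, 79, 37, 116, 153, 269, 422, 258, 247, 72, 319, 391, 277, 235, 79, 314, 393, 274, 234
F(40) mod 433 = 234


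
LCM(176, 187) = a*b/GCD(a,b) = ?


GCD(176, 187) = 11
LCM = 176*187/11 = 32912/11 = 2992

LCM = 2992


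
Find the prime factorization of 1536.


1536 / 2 = 768
768 / 2 = 384
384 / 2 = 192
192 / 2 = 96
96 / 2 = 48
48 / 2 = 24
24 / 2 = 12
12 / 2 = 6
6 / 2 = 3
3 / 3 = 1
1536 = 2^9 × 3


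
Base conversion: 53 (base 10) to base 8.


53 (base 10) = 53 (decimal)
53 (decimal) = 65 (base 8)


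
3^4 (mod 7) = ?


3^1 mod 7 = 3
3^2 mod 7 = 2
3^3 mod 7 = 6
3^4 mod 7 = 4


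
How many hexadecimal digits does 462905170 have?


462905170 in base 16 = 1B975F52
Number of digits = 8

8 digits (base 16)


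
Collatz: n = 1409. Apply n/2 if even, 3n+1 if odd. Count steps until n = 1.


1409 → 4228 → 2114 → 1057 → 3172 → 1586 → 793 → 2380 → 1190 → 595 → 1786 → 893 → 2680 → 1340 → 670 → 335 → 1006 → 503 → 1510 → 755 → 2266 → 1133 → 3400 → 1700 → 850 → 425 → 1276 → 638 → 319 → 958 → 479 → 1438 → 719 → 2158 → 1079 → 3238 → 1619 → 4858 → 2429 → 7288 → 3644 → 1822 → 911 → 2734 → 1367 → 4102 → 2051 → 6154 → 3077 → 9232 → 4616 → 2308 → 1154 → 577 → 1732 → 866 → 433 → 1300 → 650 → 325 → 976 → 488 → 244 → 122 → 61 → 184 → 92 → 46 → 23 → 70 → 35 → 106 → 53 → 160 → 80 → 40 → 20 → 10 → 5 → 16 → 8 → 4 → 2 → 1
Total steps = 83

83 steps


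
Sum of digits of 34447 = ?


3 + 4 + 4 + 4 + 7 = 22


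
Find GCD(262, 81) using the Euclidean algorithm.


262 = 3 * 81 + 19
81 = 4 * 19 + 5
19 = 3 * 5 + 4
5 = 1 * 4 + 1
4 = 4 * 1 + 0
GCD = 1


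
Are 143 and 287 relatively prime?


Euclidean algorithm:
287 = 2 * 143 + 1
143 = 143 * 1 + 0
GCD(143, 287) = 1

Yes, coprime (GCD = 1)


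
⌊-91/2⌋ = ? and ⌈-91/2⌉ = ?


-91/2 = -45.5000
floor = -46
ceil = -45

floor = -46, ceil = -45


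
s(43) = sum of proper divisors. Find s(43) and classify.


Proper divisors: 1
Sum = 1 = 1
1 < 43 → deficient

s(43) = 1 (deficient)


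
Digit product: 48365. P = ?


4 × 8 × 3 × 6 × 5 = 2880


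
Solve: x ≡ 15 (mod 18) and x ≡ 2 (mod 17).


M = 18*17 = 306
M1 = M/18 = 17, M2 = M/17 = 18
M1^(-1) mod 18 = 17, M2^(-1) mod 17 = 1
x = 15*17*17 + 2*18*1 = 4371
4371 mod 306 = 87
Check: 87 mod 18 = 15 ✓, 87 mod 17 = 2 ✓

x ≡ 87 (mod 306)


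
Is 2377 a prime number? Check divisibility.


Check divisors up to sqrt(2377) = 48.7545
No divisors found.
2377 is prime.

Yes, 2377 is prime


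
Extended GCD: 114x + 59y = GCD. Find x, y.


Tabular extended Euclidean (each row: r = 114*s + 59*t):
r=114, s=1, t=0
r=59, s=0, t=1
q=1: r=55, s=1, t=-1   [114*(1) + 59*(-1) = 55]
q=1: r=4, s=-1, t=2   [114*(-1) + 59*(2) = 4]
q=13: r=3, s=14, t=-27   [114*(14) + 59*(-27) = 3]
q=1: r=1, s=-15, t=29   [114*(-15) + 59*(29) = 1]
q=3: r=0, s=59, t=-114   [114*(59) + 59*(-114) = 0]
GCD = 1; from the row with r=1: x=-15, y=29
Check: 114*(-15) + 59*(29) = -1710 + 1711 = 1

GCD = 1, x = -15, y = 29


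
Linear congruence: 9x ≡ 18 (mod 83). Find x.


GCD(9, 83) = 1, unique solution
a^(-1) mod 83 = 37
x = 37 * 18 mod 83 = 2

x ≡ 2 (mod 83)


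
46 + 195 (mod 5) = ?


46 + 195 = 241
241 mod 5 = 1


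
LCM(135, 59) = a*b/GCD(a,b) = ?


GCD(135, 59) = 1
LCM = 135*59/1 = 7965/1 = 7965

LCM = 7965


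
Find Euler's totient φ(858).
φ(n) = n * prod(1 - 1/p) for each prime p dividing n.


858 = 2 × 3 × 11 × 13
Prime factors: 2, 3, 11, 13
φ(858) = 858 × (1-1/2) × (1-1/3) × (1-1/11) × (1-1/13)
= 858 × 1/2 × 2/3 × 10/11 × 12/13 = 240

φ(858) = 240


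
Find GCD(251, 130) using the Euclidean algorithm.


251 = 1 * 130 + 121
130 = 1 * 121 + 9
121 = 13 * 9 + 4
9 = 2 * 4 + 1
4 = 4 * 1 + 0
GCD = 1


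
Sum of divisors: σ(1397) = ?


Divisors of 1397: 1, 11, 127, 1397
Sum = 1 + 11 + 127 + 1397 = 1536

σ(1397) = 1536


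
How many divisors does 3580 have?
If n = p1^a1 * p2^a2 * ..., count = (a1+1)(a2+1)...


3580 = 2^2 × 5^1 × 179^1
d(3580) = (2+1) × (1+1) × (1+1) = 12

12 divisors


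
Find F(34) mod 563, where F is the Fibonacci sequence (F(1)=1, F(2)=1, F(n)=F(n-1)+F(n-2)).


F(k) mod 563 for k=1..34:
1, 1, 2, 3, 5, 8, 13, 21, 34, 55, 89, 144, 233, 377, 47, 424, 471, 332, 240, 9, 249, 258, 507, 202, 146, 348, 494, 279, 210, 489, 136, 62, 198, 260
F(34) mod 563 = 260


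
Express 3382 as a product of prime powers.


3382 / 2 = 1691
1691 / 19 = 89
89 / 89 = 1
3382 = 2 × 19 × 89


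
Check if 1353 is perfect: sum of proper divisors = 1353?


Proper divisors of 1353: 1, 3, 11, 33, 41, 123, 451
Sum = 1 + 3 + 11 + 33 + 41 + 123 + 451 = 663

No, 1353 is not perfect (663 ≠ 1353)


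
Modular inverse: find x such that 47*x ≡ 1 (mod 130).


Use the extended Euclidean algorithm on (130, 47); each row r = 130*s + 47*t:
r=130, s=1, t=0
r=47, s=0, t=1
q=2: r=36, s=1, t=-2   [130*(1) + 47*(-2) = 36]
q=1: r=11, s=-1, t=3   [130*(-1) + 47*(3) = 11]
q=3: r=3, s=4, t=-11   [130*(4) + 47*(-11) = 3]
q=3: r=2, s=-13, t=36   [130*(-13) + 47*(36) = 2]
q=1: r=1, s=17, t=-47   [130*(17) + 47*(-47) = 1]
q=2: r=0, s=-47, t=130   [130*(-47) + 47*(130) = 0]
GCD = 1 with t = -47, so 47*(-47) ≡ 1 (mod 130)
Inverse = -47 mod 130 = 83
Check: 47 * 83 = 3901 ≡ 1 (mod 130)

47^(-1) ≡ 83 (mod 130)


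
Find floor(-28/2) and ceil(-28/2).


-28/2 = -14.0000
floor = -14
ceil = -14

floor = -14, ceil = -14


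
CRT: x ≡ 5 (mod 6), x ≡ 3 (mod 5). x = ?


M = 6*5 = 30
M1 = M/6 = 5, M2 = M/5 = 6
M1^(-1) mod 6 = 5, M2^(-1) mod 5 = 1
x = 5*5*5 + 3*6*1 = 143
143 mod 30 = 23
Check: 23 mod 6 = 5 ✓, 23 mod 5 = 3 ✓

x ≡ 23 (mod 30)


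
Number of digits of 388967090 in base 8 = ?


388967090 in base 8 = 2713625262
Number of digits = 10

10 digits (base 8)


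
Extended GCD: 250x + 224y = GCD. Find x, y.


Tabular extended Euclidean (each row: r = 250*s + 224*t):
r=250, s=1, t=0
r=224, s=0, t=1
q=1: r=26, s=1, t=-1   [250*(1) + 224*(-1) = 26]
q=8: r=16, s=-8, t=9   [250*(-8) + 224*(9) = 16]
q=1: r=10, s=9, t=-10   [250*(9) + 224*(-10) = 10]
q=1: r=6, s=-17, t=19   [250*(-17) + 224*(19) = 6]
q=1: r=4, s=26, t=-29   [250*(26) + 224*(-29) = 4]
q=1: r=2, s=-43, t=48   [250*(-43) + 224*(48) = 2]
q=2: r=0, s=112, t=-125   [250*(112) + 224*(-125) = 0]
GCD = 2; from the row with r=2: x=-43, y=48
Check: 250*(-43) + 224*(48) = -10750 + 10752 = 2

GCD = 2, x = -43, y = 48


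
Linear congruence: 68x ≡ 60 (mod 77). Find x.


GCD(68, 77) = 1, unique solution
a^(-1) mod 77 = 17
x = 17 * 60 mod 77 = 19

x ≡ 19 (mod 77)


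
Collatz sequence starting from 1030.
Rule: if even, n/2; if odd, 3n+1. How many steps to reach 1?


1030 → 515 → 1546 → 773 → 2320 → 1160 → 580 → 290 → 145 → 436 → 218 → 109 → 328 → 164 → 82 → 41 → 124 → 62 → 31 → 94 → 47 → 142 → 71 → 214 → 107 → 322 → 161 → 484 → 242 → 121 → 364 → 182 → 91 → 274 → 137 → 412 → 206 → 103 → 310 → 155 → 466 → 233 → 700 → 350 → 175 → 526 → 263 → 790 → 395 → 1186 → 593 → 1780 → 890 → 445 → 1336 → 668 → 334 → 167 → 502 → 251 → 754 → 377 → 1132 → 566 → 283 → 850 → 425 → 1276 → 638 → 319 → 958 → 479 → 1438 → 719 → 2158 → 1079 → 3238 → 1619 → 4858 → 2429 → 7288 → 3644 → 1822 → 911 → 2734 → 1367 → 4102 → 2051 → 6154 → 3077 → 9232 → 4616 → 2308 → 1154 → 577 → 1732 → 866 → 433 → 1300 → 650 → 325 → 976 → 488 → 244 → 122 → 61 → 184 → 92 → 46 → 23 → 70 → 35 → 106 → 53 → 160 → 80 → 40 → 20 → 10 → 5 → 16 → 8 → 4 → 2 → 1
Total steps = 124

124 steps


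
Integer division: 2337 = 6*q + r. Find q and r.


2337 = 6 * 389 + 3
Check: 2334 + 3 = 2337

q = 389, r = 3


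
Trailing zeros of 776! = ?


floor(776/5) = 155
floor(776/25) = 31
floor(776/125) = 6
floor(776/625) = 1
Total = 193

193 trailing zeros


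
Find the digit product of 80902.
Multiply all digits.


8 × 0 × 9 × 0 × 2 = 0


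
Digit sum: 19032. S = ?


1 + 9 + 0 + 3 + 2 = 15


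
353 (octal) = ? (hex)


353 (base 8) = 235 (decimal)
235 (decimal) = EB (base 16)


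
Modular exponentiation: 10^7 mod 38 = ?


10^1 mod 38 = 10
10^2 mod 38 = 24
10^3 mod 38 = 12
10^4 mod 38 = 6
10^5 mod 38 = 22
10^6 mod 38 = 30
10^7 mod 38 = 34


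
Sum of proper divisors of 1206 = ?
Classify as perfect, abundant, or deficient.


Proper divisors: 1, 2, 3, 6, 9, 18, 67, 134, 201, 402, 603
Sum = 1 + 2 + 3 + 6 + 9 + 18 + 67 + 134 + 201 + 402 + 603 = 1446
1446 > 1206 → abundant

s(1206) = 1446 (abundant)


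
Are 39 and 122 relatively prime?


Euclidean algorithm:
122 = 3 * 39 + 5
39 = 7 * 5 + 4
5 = 1 * 4 + 1
4 = 4 * 1 + 0
GCD(39, 122) = 1

Yes, coprime (GCD = 1)


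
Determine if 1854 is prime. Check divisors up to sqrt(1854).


1854 / 2 = 927 (exact division)
1854 is NOT prime.

No, 1854 is not prime


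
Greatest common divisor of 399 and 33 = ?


399 = 12 * 33 + 3
33 = 11 * 3 + 0
GCD = 3


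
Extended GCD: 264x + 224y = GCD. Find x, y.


Tabular extended Euclidean (each row: r = 264*s + 224*t):
r=264, s=1, t=0
r=224, s=0, t=1
q=1: r=40, s=1, t=-1   [264*(1) + 224*(-1) = 40]
q=5: r=24, s=-5, t=6   [264*(-5) + 224*(6) = 24]
q=1: r=16, s=6, t=-7   [264*(6) + 224*(-7) = 16]
q=1: r=8, s=-11, t=13   [264*(-11) + 224*(13) = 8]
q=2: r=0, s=28, t=-33   [264*(28) + 224*(-33) = 0]
GCD = 8; from the row with r=8: x=-11, y=13
Check: 264*(-11) + 224*(13) = -2904 + 2912 = 8

GCD = 8, x = -11, y = 13


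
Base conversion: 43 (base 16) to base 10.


43 (base 16) = 67 (decimal)
67 (decimal) = 67 (base 10)


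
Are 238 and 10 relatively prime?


Euclidean algorithm:
238 = 23 * 10 + 8
10 = 1 * 8 + 2
8 = 4 * 2 + 0
GCD(238, 10) = 2

No, not coprime (GCD = 2)


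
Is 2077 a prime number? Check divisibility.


2077 / 31 = 67 (exact division)
2077 is NOT prime.

No, 2077 is not prime


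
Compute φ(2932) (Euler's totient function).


2932 = 2^2 × 733
Prime factors: 2, 733
φ(2932) = 2932 × (1-1/2) × (1-1/733)
= 2932 × 1/2 × 732/733 = 1464

φ(2932) = 1464


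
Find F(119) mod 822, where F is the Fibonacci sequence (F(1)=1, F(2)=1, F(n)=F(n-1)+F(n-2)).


F(k) mod 822 for k=1..119:
1, 1, 2, 3, 5, 8, 13, 21, 34, 55, 89, 144, 233, 377, 610, 165, 775, 118, 71, 189, 260, 449, 709, 336, 223, 559, 782, 519, 479, 176, 655, 9, 664, 673, 515, 366, 59, 425, 484, 87, 571, 658, 407, 243, 650, 71, 721, 792, 691, 661, 530, 369, 77, 446, 523, 147, 670, 817, 665, 660, 503, 341, 22, 363, 385, 748, 311, 237, 548, 785, 511, 474, 163, 637, 800, 615, 593, 386, 157, 543, 700, 421, 299, 720, 197, 95, 292, 387, 679, 244, 101, 345, 446, 791, 415, 384, 799, 361, 338, 699, 215, 92, 307, 399, 706, 283, 167, 450, 617, 245, 40, 285, 325, 610, 113, 723, 14, 737, 751
F(119) mod 822 = 751


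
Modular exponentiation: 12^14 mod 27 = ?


12^1 mod 27 = 12
12^2 mod 27 = 9
12^3 mod 27 = 0
12^4 mod 27 = 0
12^5 mod 27 = 0
12^6 mod 27 = 0
12^7 mod 27 = 0
12^8 mod 27 = 0
12^9 mod 27 = 0
12^10 mod 27 = 0
12^11 mod 27 = 0
12^12 mod 27 = 0
12^13 mod 27 = 0
12^14 mod 27 = 0


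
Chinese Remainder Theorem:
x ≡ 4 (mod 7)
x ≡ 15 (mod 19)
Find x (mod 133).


M = 7*19 = 133
M1 = M/7 = 19, M2 = M/19 = 7
M1^(-1) mod 7 = 3, M2^(-1) mod 19 = 11
x = 4*19*3 + 15*7*11 = 1383
1383 mod 133 = 53
Check: 53 mod 7 = 4 ✓, 53 mod 19 = 15 ✓

x ≡ 53 (mod 133)


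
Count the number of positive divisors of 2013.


2013 = 3^1 × 11^1 × 61^1
d(2013) = (1+1) × (1+1) × (1+1) = 8

8 divisors


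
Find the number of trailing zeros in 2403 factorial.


floor(2403/5) = 480
floor(2403/25) = 96
floor(2403/125) = 19
floor(2403/625) = 3
Total = 598

598 trailing zeros


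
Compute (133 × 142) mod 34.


133 × 142 = 18886
18886 mod 34 = 16


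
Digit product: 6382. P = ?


6 × 3 × 8 × 2 = 288


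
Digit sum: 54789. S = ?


5 + 4 + 7 + 8 + 9 = 33


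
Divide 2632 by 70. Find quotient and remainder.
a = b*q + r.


2632 = 70 * 37 + 42
Check: 2590 + 42 = 2632

q = 37, r = 42


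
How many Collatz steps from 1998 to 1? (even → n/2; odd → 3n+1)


1998 → 999 → 2998 → 1499 → 4498 → 2249 → 6748 → 3374 → 1687 → 5062 → 2531 → 7594 → 3797 → 11392 → 5696 → 2848 → 1424 → 712 → 356 → 178 → 89 → 268 → 134 → 67 → 202 → 101 → 304 → 152 → 76 → 38 → 19 → 58 → 29 → 88 → 44 → 22 → 11 → 34 → 17 → 52 → 26 → 13 → 40 → 20 → 10 → 5 → 16 → 8 → 4 → 2 → 1
Total steps = 50

50 steps


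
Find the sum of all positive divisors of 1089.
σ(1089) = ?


Divisors of 1089: 1, 3, 9, 11, 33, 99, 121, 363, 1089
Sum = 1 + 3 + 9 + 11 + 33 + 99 + 121 + 363 + 1089 = 1729

σ(1089) = 1729


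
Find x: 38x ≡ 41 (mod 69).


GCD(38, 69) = 1, unique solution
a^(-1) mod 69 = 20
x = 20 * 41 mod 69 = 61

x ≡ 61 (mod 69)


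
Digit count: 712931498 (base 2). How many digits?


712931498 in base 2 = 101010011111100111100010101010
Number of digits = 30

30 digits (base 2)


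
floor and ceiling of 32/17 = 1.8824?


32/17 = 1.8824
floor = 1
ceil = 2

floor = 1, ceil = 2


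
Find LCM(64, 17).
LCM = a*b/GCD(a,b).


GCD(64, 17) = 1
LCM = 64*17/1 = 1088/1 = 1088

LCM = 1088


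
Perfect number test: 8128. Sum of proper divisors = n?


Proper divisors of 8128: 1, 2, 4, 8, 16, 32, 64, 127, 254, 508, 1016, 2032, 4064
Sum = 1 + 2 + 4 + 8 + 16 + 32 + 64 + 127 + 254 + 508 + 1016 + 2032 + 4064 = 8128

Yes, 8128 is perfect (8128 = 8128)


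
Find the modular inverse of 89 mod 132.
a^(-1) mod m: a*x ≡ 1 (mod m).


Use the extended Euclidean algorithm on (132, 89); each row r = 132*s + 89*t:
r=132, s=1, t=0
r=89, s=0, t=1
q=1: r=43, s=1, t=-1   [132*(1) + 89*(-1) = 43]
q=2: r=3, s=-2, t=3   [132*(-2) + 89*(3) = 3]
q=14: r=1, s=29, t=-43   [132*(29) + 89*(-43) = 1]
q=3: r=0, s=-89, t=132   [132*(-89) + 89*(132) = 0]
GCD = 1 with t = -43, so 89*(-43) ≡ 1 (mod 132)
Inverse = -43 mod 132 = 89
Check: 89 * 89 = 7921 ≡ 1 (mod 132)

89^(-1) ≡ 89 (mod 132)


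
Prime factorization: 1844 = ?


1844 / 2 = 922
922 / 2 = 461
461 / 461 = 1
1844 = 2^2 × 461


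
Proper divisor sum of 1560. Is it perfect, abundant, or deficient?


Proper divisors: 1, 2, 3, 4, 5, 6, 8, 10, 12, 13, 15, 20, 24, 26, 30, 39, 40, 52, 60, 65, 78, 104, 120, 130, 156, 195, 260, 312, 390, 520, 780
Sum = 1 + 2 + 3 + 4 + 5 + 6 + 8 + 10 + 12 + 13 + 15 + 20 + 24 + 26 + 30 + 39 + 40 + 52 + 60 + 65 + 78 + 104 + 120 + 130 + 156 + 195 + 260 + 312 + 390 + 520 + 780 = 3480
3480 > 1560 → abundant

s(1560) = 3480 (abundant)


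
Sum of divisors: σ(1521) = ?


Divisors of 1521: 1, 3, 9, 13, 39, 117, 169, 507, 1521
Sum = 1 + 3 + 9 + 13 + 39 + 117 + 169 + 507 + 1521 = 2379

σ(1521) = 2379


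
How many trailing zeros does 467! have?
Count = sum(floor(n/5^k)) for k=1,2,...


floor(467/5) = 93
floor(467/25) = 18
floor(467/125) = 3
Total = 114

114 trailing zeros


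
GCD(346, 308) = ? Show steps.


346 = 1 * 308 + 38
308 = 8 * 38 + 4
38 = 9 * 4 + 2
4 = 2 * 2 + 0
GCD = 2


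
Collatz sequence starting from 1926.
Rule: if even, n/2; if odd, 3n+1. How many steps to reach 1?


1926 → 963 → 2890 → 1445 → 4336 → 2168 → 1084 → 542 → 271 → 814 → 407 → 1222 → 611 → 1834 → 917 → 2752 → 1376 → 688 → 344 → 172 → 86 → 43 → 130 → 65 → 196 → 98 → 49 → 148 → 74 → 37 → 112 → 56 → 28 → 14 → 7 → 22 → 11 → 34 → 17 → 52 → 26 → 13 → 40 → 20 → 10 → 5 → 16 → 8 → 4 → 2 → 1
Total steps = 50

50 steps


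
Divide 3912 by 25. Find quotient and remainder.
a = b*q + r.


3912 = 25 * 156 + 12
Check: 3900 + 12 = 3912

q = 156, r = 12


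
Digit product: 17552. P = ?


1 × 7 × 5 × 5 × 2 = 350


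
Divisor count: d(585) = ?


585 = 3^2 × 5^1 × 13^1
d(585) = (2+1) × (1+1) × (1+1) = 12

12 divisors


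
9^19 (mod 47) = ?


9^1 mod 47 = 9
9^2 mod 47 = 34
9^3 mod 47 = 24
9^4 mod 47 = 28
9^5 mod 47 = 17
9^6 mod 47 = 12
9^7 mod 47 = 14
9^8 mod 47 = 32
9^9 mod 47 = 6
9^10 mod 47 = 7
9^11 mod 47 = 16
9^12 mod 47 = 3
9^13 mod 47 = 27
9^14 mod 47 = 8
9^15 mod 47 = 25
9^16 mod 47 = 37
9^17 mod 47 = 4
9^18 mod 47 = 36
9^19 mod 47 = 42


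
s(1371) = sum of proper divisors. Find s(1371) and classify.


Proper divisors: 1, 3, 457
Sum = 1 + 3 + 457 = 461
461 < 1371 → deficient

s(1371) = 461 (deficient)


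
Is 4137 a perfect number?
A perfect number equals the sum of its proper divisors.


Proper divisors of 4137: 1, 3, 7, 21, 197, 591, 1379
Sum = 1 + 3 + 7 + 21 + 197 + 591 + 1379 = 2199

No, 4137 is not perfect (2199 ≠ 4137)


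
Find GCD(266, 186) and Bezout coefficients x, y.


Tabular extended Euclidean (each row: r = 266*s + 186*t):
r=266, s=1, t=0
r=186, s=0, t=1
q=1: r=80, s=1, t=-1   [266*(1) + 186*(-1) = 80]
q=2: r=26, s=-2, t=3   [266*(-2) + 186*(3) = 26]
q=3: r=2, s=7, t=-10   [266*(7) + 186*(-10) = 2]
q=13: r=0, s=-93, t=133   [266*(-93) + 186*(133) = 0]
GCD = 2; from the row with r=2: x=7, y=-10
Check: 266*(7) + 186*(-10) = 1862 - 1860 = 2

GCD = 2, x = 7, y = -10


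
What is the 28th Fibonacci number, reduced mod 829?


F(k) mod 829 for k=1..28:
1, 1, 2, 3, 5, 8, 13, 21, 34, 55, 89, 144, 233, 377, 610, 158, 768, 97, 36, 133, 169, 302, 471, 773, 415, 359, 774, 304
F(28) mod 829 = 304


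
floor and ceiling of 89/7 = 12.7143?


89/7 = 12.7143
floor = 12
ceil = 13

floor = 12, ceil = 13


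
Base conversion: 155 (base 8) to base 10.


155 (base 8) = 109 (decimal)
109 (decimal) = 109 (base 10)


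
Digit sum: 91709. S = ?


9 + 1 + 7 + 0 + 9 = 26


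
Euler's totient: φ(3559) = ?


3559 = 3559
Prime factors: 3559
φ(3559) = 3559 × (1-1/3559)
= 3559 × 3558/3559 = 3558

φ(3559) = 3558


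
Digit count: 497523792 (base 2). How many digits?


497523792 in base 2 = 11101101001111001110001010000
Number of digits = 29

29 digits (base 2)


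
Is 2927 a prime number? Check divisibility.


Check divisors up to sqrt(2927) = 54.1018
No divisors found.
2927 is prime.

Yes, 2927 is prime


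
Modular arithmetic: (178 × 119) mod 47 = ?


178 × 119 = 21182
21182 mod 47 = 32


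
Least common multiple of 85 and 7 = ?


GCD(85, 7) = 1
LCM = 85*7/1 = 595/1 = 595

LCM = 595


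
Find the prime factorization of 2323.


2323 / 23 = 101
101 / 101 = 1
2323 = 23 × 101


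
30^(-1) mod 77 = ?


Use the extended Euclidean algorithm on (77, 30); each row r = 77*s + 30*t:
r=77, s=1, t=0
r=30, s=0, t=1
q=2: r=17, s=1, t=-2   [77*(1) + 30*(-2) = 17]
q=1: r=13, s=-1, t=3   [77*(-1) + 30*(3) = 13]
q=1: r=4, s=2, t=-5   [77*(2) + 30*(-5) = 4]
q=3: r=1, s=-7, t=18   [77*(-7) + 30*(18) = 1]
q=4: r=0, s=30, t=-77   [77*(30) + 30*(-77) = 0]
GCD = 1 with t = 18, so 30*(18) ≡ 1 (mod 77)
Inverse = 18 mod 77 = 18
Check: 30 * 18 = 540 ≡ 1 (mod 77)

30^(-1) ≡ 18 (mod 77)


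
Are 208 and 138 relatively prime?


Euclidean algorithm:
208 = 1 * 138 + 70
138 = 1 * 70 + 68
70 = 1 * 68 + 2
68 = 34 * 2 + 0
GCD(208, 138) = 2

No, not coprime (GCD = 2)


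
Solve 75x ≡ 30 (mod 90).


GCD(75, 90) = 15 divides 30
Divide: 5x ≡ 2 (mod 6)
x ≡ 4 (mod 6)


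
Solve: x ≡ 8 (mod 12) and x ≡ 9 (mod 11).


M = 12*11 = 132
M1 = M/12 = 11, M2 = M/11 = 12
M1^(-1) mod 12 = 11, M2^(-1) mod 11 = 1
x = 8*11*11 + 9*12*1 = 1076
1076 mod 132 = 20
Check: 20 mod 12 = 8 ✓, 20 mod 11 = 9 ✓

x ≡ 20 (mod 132)


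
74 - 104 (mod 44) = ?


74 - 104 = -30
-30 mod 44 = 14


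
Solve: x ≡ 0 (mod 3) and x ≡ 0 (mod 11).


M = 3*11 = 33
M1 = M/3 = 11, M2 = M/11 = 3
M1^(-1) mod 3 = 2, M2^(-1) mod 11 = 4
x = 0*11*2 + 0*3*4 = 0
0 mod 33 = 0
Check: 0 mod 3 = 0 ✓, 0 mod 11 = 0 ✓

x ≡ 0 (mod 33)


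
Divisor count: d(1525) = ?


1525 = 5^2 × 61^1
d(1525) = (2+1) × (1+1) = 6

6 divisors


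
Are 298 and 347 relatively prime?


Euclidean algorithm:
347 = 1 * 298 + 49
298 = 6 * 49 + 4
49 = 12 * 4 + 1
4 = 4 * 1 + 0
GCD(298, 347) = 1

Yes, coprime (GCD = 1)


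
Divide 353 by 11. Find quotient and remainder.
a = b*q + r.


353 = 11 * 32 + 1
Check: 352 + 1 = 353

q = 32, r = 1


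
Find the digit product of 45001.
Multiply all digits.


4 × 5 × 0 × 0 × 1 = 0


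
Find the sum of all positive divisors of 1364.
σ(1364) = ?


Divisors of 1364: 1, 2, 4, 11, 22, 31, 44, 62, 124, 341, 682, 1364
Sum = 1 + 2 + 4 + 11 + 22 + 31 + 44 + 62 + 124 + 341 + 682 + 1364 = 2688

σ(1364) = 2688


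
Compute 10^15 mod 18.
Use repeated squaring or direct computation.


10^1 mod 18 = 10
10^2 mod 18 = 10
10^3 mod 18 = 10
10^4 mod 18 = 10
10^5 mod 18 = 10
10^6 mod 18 = 10
10^7 mod 18 = 10
10^8 mod 18 = 10
10^9 mod 18 = 10
10^10 mod 18 = 10
10^11 mod 18 = 10
10^12 mod 18 = 10
10^13 mod 18 = 10
10^14 mod 18 = 10
10^15 mod 18 = 10


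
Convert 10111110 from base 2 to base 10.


10111110 (base 2) = 190 (decimal)
190 (decimal) = 190 (base 10)


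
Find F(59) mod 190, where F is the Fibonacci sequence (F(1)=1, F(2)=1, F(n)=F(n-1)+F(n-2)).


F(k) mod 190 for k=1..59:
1, 1, 2, 3, 5, 8, 13, 21, 34, 55, 89, 144, 43, 187, 40, 37, 77, 114, 1, 115, 116, 41, 157, 8, 165, 173, 148, 131, 89, 30, 119, 149, 78, 37, 115, 152, 77, 39, 116, 155, 81, 46, 127, 173, 110, 93, 13, 106, 119, 35, 154, 189, 153, 152, 115, 77, 2, 79, 81
F(59) mod 190 = 81


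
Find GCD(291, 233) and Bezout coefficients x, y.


Tabular extended Euclidean (each row: r = 291*s + 233*t):
r=291, s=1, t=0
r=233, s=0, t=1
q=1: r=58, s=1, t=-1   [291*(1) + 233*(-1) = 58]
q=4: r=1, s=-4, t=5   [291*(-4) + 233*(5) = 1]
q=58: r=0, s=233, t=-291   [291*(233) + 233*(-291) = 0]
GCD = 1; from the row with r=1: x=-4, y=5
Check: 291*(-4) + 233*(5) = -1164 + 1165 = 1

GCD = 1, x = -4, y = 5


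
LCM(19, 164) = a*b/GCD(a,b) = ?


GCD(19, 164) = 1
LCM = 19*164/1 = 3116/1 = 3116

LCM = 3116


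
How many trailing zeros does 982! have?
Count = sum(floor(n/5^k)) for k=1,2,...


floor(982/5) = 196
floor(982/25) = 39
floor(982/125) = 7
floor(982/625) = 1
Total = 243

243 trailing zeros


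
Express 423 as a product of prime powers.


423 / 3 = 141
141 / 3 = 47
47 / 47 = 1
423 = 3^2 × 47


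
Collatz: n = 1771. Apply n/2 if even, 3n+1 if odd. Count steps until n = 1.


1771 → 5314 → 2657 → 7972 → 3986 → 1993 → 5980 → 2990 → 1495 → 4486 → 2243 → 6730 → 3365 → 10096 → 5048 → 2524 → 1262 → 631 → 1894 → 947 → 2842 → 1421 → 4264 → 2132 → 1066 → 533 → 1600 → 800 → 400 → 200 → 100 → 50 → 25 → 76 → 38 → 19 → 58 → 29 → 88 → 44 → 22 → 11 → 34 → 17 → 52 → 26 → 13 → 40 → 20 → 10 → 5 → 16 → 8 → 4 → 2 → 1
Total steps = 55

55 steps


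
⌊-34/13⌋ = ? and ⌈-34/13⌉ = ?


-34/13 = -2.6154
floor = -3
ceil = -2

floor = -3, ceil = -2


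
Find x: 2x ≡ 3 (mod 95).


GCD(2, 95) = 1, unique solution
a^(-1) mod 95 = 48
x = 48 * 3 mod 95 = 49

x ≡ 49 (mod 95)


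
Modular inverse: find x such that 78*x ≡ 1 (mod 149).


Use the extended Euclidean algorithm on (149, 78); each row r = 149*s + 78*t:
r=149, s=1, t=0
r=78, s=0, t=1
q=1: r=71, s=1, t=-1   [149*(1) + 78*(-1) = 71]
q=1: r=7, s=-1, t=2   [149*(-1) + 78*(2) = 7]
q=10: r=1, s=11, t=-21   [149*(11) + 78*(-21) = 1]
q=7: r=0, s=-78, t=149   [149*(-78) + 78*(149) = 0]
GCD = 1 with t = -21, so 78*(-21) ≡ 1 (mod 149)
Inverse = -21 mod 149 = 128
Check: 78 * 128 = 9984 ≡ 1 (mod 149)

78^(-1) ≡ 128 (mod 149)


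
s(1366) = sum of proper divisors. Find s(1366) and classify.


Proper divisors: 1, 2, 683
Sum = 1 + 2 + 683 = 686
686 < 1366 → deficient

s(1366) = 686 (deficient)


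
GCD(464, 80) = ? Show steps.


464 = 5 * 80 + 64
80 = 1 * 64 + 16
64 = 4 * 16 + 0
GCD = 16


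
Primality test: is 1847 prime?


Check divisors up to sqrt(1847) = 42.9767
No divisors found.
1847 is prime.

Yes, 1847 is prime


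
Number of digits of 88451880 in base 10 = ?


88451880 has 8 digits in base 10
floor(log10(88451880)) + 1 = floor(7.9467) + 1 = 8

8 digits (base 10)


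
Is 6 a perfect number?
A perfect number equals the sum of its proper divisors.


Proper divisors of 6: 1, 2, 3
Sum = 1 + 2 + 3 = 6

Yes, 6 is perfect (6 = 6)


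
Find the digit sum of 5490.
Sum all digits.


5 + 4 + 9 + 0 = 18


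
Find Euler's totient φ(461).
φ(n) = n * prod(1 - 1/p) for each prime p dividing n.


461 = 461
Prime factors: 461
φ(461) = 461 × (1-1/461)
= 461 × 460/461 = 460

φ(461) = 460


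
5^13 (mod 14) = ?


5^1 mod 14 = 5
5^2 mod 14 = 11
5^3 mod 14 = 13
5^4 mod 14 = 9
5^5 mod 14 = 3
5^6 mod 14 = 1
5^7 mod 14 = 5
5^8 mod 14 = 11
5^9 mod 14 = 13
5^10 mod 14 = 9
5^11 mod 14 = 3
5^12 mod 14 = 1
5^13 mod 14 = 5


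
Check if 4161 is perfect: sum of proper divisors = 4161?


Proper divisors of 4161: 1, 3, 19, 57, 73, 219, 1387
Sum = 1 + 3 + 19 + 57 + 73 + 219 + 1387 = 1759

No, 4161 is not perfect (1759 ≠ 4161)


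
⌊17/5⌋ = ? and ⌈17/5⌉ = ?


17/5 = 3.4000
floor = 3
ceil = 4

floor = 3, ceil = 4


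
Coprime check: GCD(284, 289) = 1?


Euclidean algorithm:
289 = 1 * 284 + 5
284 = 56 * 5 + 4
5 = 1 * 4 + 1
4 = 4 * 1 + 0
GCD(284, 289) = 1

Yes, coprime (GCD = 1)


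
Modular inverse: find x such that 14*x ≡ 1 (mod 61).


Use the extended Euclidean algorithm on (61, 14); each row r = 61*s + 14*t:
r=61, s=1, t=0
r=14, s=0, t=1
q=4: r=5, s=1, t=-4   [61*(1) + 14*(-4) = 5]
q=2: r=4, s=-2, t=9   [61*(-2) + 14*(9) = 4]
q=1: r=1, s=3, t=-13   [61*(3) + 14*(-13) = 1]
q=4: r=0, s=-14, t=61   [61*(-14) + 14*(61) = 0]
GCD = 1 with t = -13, so 14*(-13) ≡ 1 (mod 61)
Inverse = -13 mod 61 = 48
Check: 14 * 48 = 672 ≡ 1 (mod 61)

14^(-1) ≡ 48 (mod 61)


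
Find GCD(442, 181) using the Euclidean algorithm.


442 = 2 * 181 + 80
181 = 2 * 80 + 21
80 = 3 * 21 + 17
21 = 1 * 17 + 4
17 = 4 * 4 + 1
4 = 4 * 1 + 0
GCD = 1


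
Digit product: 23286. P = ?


2 × 3 × 2 × 8 × 6 = 576


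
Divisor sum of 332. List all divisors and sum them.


Divisors of 332: 1, 2, 4, 83, 166, 332
Sum = 1 + 2 + 4 + 83 + 166 + 332 = 588

σ(332) = 588


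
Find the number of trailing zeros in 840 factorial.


floor(840/5) = 168
floor(840/25) = 33
floor(840/125) = 6
floor(840/625) = 1
Total = 208

208 trailing zeros


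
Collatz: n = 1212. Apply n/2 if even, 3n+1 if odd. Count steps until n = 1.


1212 → 606 → 303 → 910 → 455 → 1366 → 683 → 2050 → 1025 → 3076 → 1538 → 769 → 2308 → 1154 → 577 → 1732 → 866 → 433 → 1300 → 650 → 325 → 976 → 488 → 244 → 122 → 61 → 184 → 92 → 46 → 23 → 70 → 35 → 106 → 53 → 160 → 80 → 40 → 20 → 10 → 5 → 16 → 8 → 4 → 2 → 1
Total steps = 44

44 steps


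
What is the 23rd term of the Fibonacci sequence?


Sequence: 1, 1, 2, 3, 5, 8, 13, 21, 34, 55, 89, 144, 233, 377, 610, 987, 1597, 2584, 4181, 6765, 10946, 17711, 28657
F(23) = 28657


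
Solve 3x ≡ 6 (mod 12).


GCD(3, 12) = 3 divides 6
Divide: 1x ≡ 2 (mod 4)
x ≡ 2 (mod 4)


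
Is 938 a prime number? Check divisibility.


938 / 2 = 469 (exact division)
938 is NOT prime.

No, 938 is not prime


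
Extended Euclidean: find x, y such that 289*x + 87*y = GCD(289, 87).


Tabular extended Euclidean (each row: r = 289*s + 87*t):
r=289, s=1, t=0
r=87, s=0, t=1
q=3: r=28, s=1, t=-3   [289*(1) + 87*(-3) = 28]
q=3: r=3, s=-3, t=10   [289*(-3) + 87*(10) = 3]
q=9: r=1, s=28, t=-93   [289*(28) + 87*(-93) = 1]
q=3: r=0, s=-87, t=289   [289*(-87) + 87*(289) = 0]
GCD = 1; from the row with r=1: x=28, y=-93
Check: 289*(28) + 87*(-93) = 8092 - 8091 = 1

GCD = 1, x = 28, y = -93


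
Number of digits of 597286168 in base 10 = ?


597286168 has 9 digits in base 10
floor(log10(597286168)) + 1 = floor(8.7762) + 1 = 9

9 digits (base 10)


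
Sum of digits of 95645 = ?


9 + 5 + 6 + 4 + 5 = 29


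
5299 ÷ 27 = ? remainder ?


5299 = 27 * 196 + 7
Check: 5292 + 7 = 5299

q = 196, r = 7


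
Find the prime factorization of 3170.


3170 / 2 = 1585
1585 / 5 = 317
317 / 317 = 1
3170 = 2 × 5 × 317
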